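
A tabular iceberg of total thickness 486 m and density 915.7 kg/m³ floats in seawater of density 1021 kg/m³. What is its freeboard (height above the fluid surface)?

50.1 m

Floating equilibrium: submerged depth d = t ρ_obj/ρ_fluid = 486 m × 915.7/1021 = 435.9 m.
Freeboard = t − d = 486 m − 435.9 m = 50.1 m.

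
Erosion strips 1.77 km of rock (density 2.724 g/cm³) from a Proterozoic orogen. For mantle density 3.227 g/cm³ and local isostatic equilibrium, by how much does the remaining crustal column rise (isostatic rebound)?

1.49 km

Unloading: uplift u = e ρ_c/ρ_m = 1.77 km × 2.724/3.227 = 1.49 km.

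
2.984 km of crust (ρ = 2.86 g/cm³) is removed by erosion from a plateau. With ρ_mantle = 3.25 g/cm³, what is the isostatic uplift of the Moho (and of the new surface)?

Unloading: uplift u = e ρ_c/ρ_m = 2.984 km × 2.86/3.25 = 2.63 km.

2.63 km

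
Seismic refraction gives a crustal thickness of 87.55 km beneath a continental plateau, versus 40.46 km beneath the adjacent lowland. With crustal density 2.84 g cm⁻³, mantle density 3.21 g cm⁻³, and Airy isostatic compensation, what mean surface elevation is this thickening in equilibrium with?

Excess crust Δ = 87.55 km − 40.46 km = 47.09 km, split between elevation h and root r with h + r = Δ.
Airy balance ρ_c h = (ρ_m − ρ_c) r gives r = h ρ_c/(ρ_m − ρ_c), so h (1 + ρ_c/(ρ_m − ρ_c)) = Δ, i.e. h = Δ (ρ_m − ρ_c)/ρ_m.
h = 47.09 km × 0.37/3.21 = 5.43 km.

5.43 km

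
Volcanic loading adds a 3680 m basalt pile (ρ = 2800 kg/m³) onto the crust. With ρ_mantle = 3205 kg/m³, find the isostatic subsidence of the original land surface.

Subaerial loading: s = t ρ_load / ρ_m.
s = 3680 m × 2800/3205 = 3210 m.

3210 m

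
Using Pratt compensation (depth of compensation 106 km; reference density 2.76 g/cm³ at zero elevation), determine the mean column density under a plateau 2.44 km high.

Pratt balance: ρ_ref D = ρ (D + h).
ρ = ρ_ref D/(D + h) = 2.76 × 106 km/(106 km + 2.44 km) = 2.7 g/cm³.

2.7 g/cm³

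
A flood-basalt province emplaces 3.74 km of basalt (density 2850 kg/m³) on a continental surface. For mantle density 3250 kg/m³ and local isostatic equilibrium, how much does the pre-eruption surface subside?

Subaerial loading: s = t ρ_load / ρ_m.
s = 3.74 km × 2850/3250 = 3.28 km.

3.28 km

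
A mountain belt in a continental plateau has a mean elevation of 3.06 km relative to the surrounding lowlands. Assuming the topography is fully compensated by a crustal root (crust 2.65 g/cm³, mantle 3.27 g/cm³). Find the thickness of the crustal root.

In Airy isostatic equilibrium: the weight of the topography is balanced by the buoyancy of the root, ρ_c h = (ρ_m − ρ_c) r.
r = h · ρ_c / (ρ_m − ρ_c) = 3.06 km × 2.65 / (3.27 − 2.65) = 13.1 km.

13.1 km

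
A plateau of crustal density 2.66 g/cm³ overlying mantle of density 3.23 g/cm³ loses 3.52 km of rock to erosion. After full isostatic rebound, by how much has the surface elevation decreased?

Rebound u = e ρ_c/ρ_m = 3.52 km × 2.66/3.23 = 2.899 km.
Net surface drop = e − u = 3.52 km − 2.899 km = e (ρ_m − ρ_c)/ρ_m = 0.621 km.

0.621 km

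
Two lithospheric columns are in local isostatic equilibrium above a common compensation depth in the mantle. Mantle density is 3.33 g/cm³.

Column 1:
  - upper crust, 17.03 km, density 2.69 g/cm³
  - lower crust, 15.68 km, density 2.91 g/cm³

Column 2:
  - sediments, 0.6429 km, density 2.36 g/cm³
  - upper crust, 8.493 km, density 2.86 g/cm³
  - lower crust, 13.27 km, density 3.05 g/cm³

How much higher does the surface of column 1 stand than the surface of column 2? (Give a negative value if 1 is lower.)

For any compensation level in the mantle, the mantle terms cancel and isostasy reduces to e = (Σt_1 − Σt_2) − (Σ(ρt)_1 − Σ(ρt)_2) / ρ_m.
Σt_1 = 32.71 km; Σt_2 = 22.4059 km; Σ(ρt)_1 = 91.4395; Σ(ρt)_2 = 66.280724 (in km·g/cm³).
e = (32.71 − 22.4059) − (91.4395 − 66.280724) / 3.33 = 2.75 km.

2.75 km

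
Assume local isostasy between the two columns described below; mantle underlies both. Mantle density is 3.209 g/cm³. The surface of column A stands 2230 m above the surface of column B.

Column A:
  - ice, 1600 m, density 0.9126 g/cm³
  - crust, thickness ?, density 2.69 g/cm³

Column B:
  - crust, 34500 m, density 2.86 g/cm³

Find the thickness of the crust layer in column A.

29900 m

Take the compensation level at the base of the deeper column (depth z_c below the surface of column A) and equate Σ ρ_i t_i down to z_c; mantle fills any gap and the z_c terms cancel.
Column A: 1600×0.9126 + x×2.69 + (z_c − 1600 − x)×3.209
Column B: 2230×0 + 34500×2.86 + (z_c − 2230 − 34500)×3.209
The z_c×3.209 term appears on both sides and cancels. Collect the known terms of each column as K = Σ(ρt)_known − 3.209 × (depth of known layers): K_A = 1460.16 − 3.209×1600 = −3674.24; K_B = 98670 − 3.209×(2230 + 34500) = −19196.57.
Balance: K_A − x×(3.209 − 2.69) = K_B, so x = (K_A − K_B)/(3.209 − 2.69) = 15522.3/0.519 = 29900 m.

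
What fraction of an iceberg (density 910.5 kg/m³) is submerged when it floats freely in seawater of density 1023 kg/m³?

0.89

Submerged fraction = ρ_obj/ρ_fluid = 910.5/1023 = 0.89.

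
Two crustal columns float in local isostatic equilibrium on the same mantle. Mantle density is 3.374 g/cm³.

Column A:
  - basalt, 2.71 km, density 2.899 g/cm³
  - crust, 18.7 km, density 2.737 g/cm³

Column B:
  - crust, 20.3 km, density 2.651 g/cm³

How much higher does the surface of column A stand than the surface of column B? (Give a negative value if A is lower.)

For any compensation level in the mantle, the mantle terms cancel and isostasy reduces to e = (Σt_A − Σt_B) − (Σ(ρt)_A − Σ(ρt)_B) / ρ_m.
Σt_A = 21.41 km; Σt_B = 20.3 km; Σ(ρt)_A = 59.03819; Σ(ρt)_B = 53.8153 (in km·g/cm³).
e = (21.41 − 20.3) − (59.03819 − 53.8153) / 3.374 = −0.438 km.

−0.438 km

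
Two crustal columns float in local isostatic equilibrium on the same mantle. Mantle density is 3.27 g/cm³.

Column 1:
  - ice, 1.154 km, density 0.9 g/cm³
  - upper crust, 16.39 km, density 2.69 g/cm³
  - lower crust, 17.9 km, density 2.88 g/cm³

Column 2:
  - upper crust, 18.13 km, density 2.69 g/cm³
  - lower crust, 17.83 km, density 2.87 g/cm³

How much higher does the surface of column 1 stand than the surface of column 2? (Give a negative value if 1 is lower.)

0.482 km

For any compensation level in the mantle, the mantle terms cancel and isostasy reduces to e = (Σt_1 − Σt_2) − (Σ(ρt)_1 − Σ(ρt)_2) / ρ_m.
Σt_1 = 35.444 km; Σt_2 = 35.96 km; Σ(ρt)_1 = 96.6797; Σ(ρt)_2 = 99.9418 (in km·g/cm³).
e = (35.444 − 35.96) − (96.6797 − 99.9418) / 3.27 = 0.482 km.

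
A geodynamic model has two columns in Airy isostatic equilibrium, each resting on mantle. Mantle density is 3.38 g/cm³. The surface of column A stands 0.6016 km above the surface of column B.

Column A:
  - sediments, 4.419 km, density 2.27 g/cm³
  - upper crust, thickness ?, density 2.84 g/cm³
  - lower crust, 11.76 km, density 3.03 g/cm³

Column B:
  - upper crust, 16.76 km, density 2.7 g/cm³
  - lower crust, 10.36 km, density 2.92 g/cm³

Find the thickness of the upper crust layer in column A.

Take the compensation level at the base of the deeper column (depth z_c below the surface of column A) and equate Σ ρ_i t_i down to z_c; mantle fills any gap and the z_c terms cancel.
Column A: 4.419×2.27 + x×2.84 + 11.76×3.03 + (z_c − 16.179 − x)×3.38
Column B: 0.6016×0 + 16.76×2.7 + 10.36×2.92 + (z_c − 0.6016 − 27.12)×3.38
The z_c×3.38 term appears on both sides and cancels. Collect the known terms of each column as K = Σ(ρt)_known − 3.38 × (depth of known layers): K_A = 45.66393 − 3.38×16.179 = −9.02109; K_B = 75.5032 − 3.38×(0.6016 + 27.12) = −18.195808.
Balance: K_A − x×(3.38 − 2.84) = K_B, so x = (K_A − K_B)/(3.38 − 2.84) = 9.17472/0.54 = 17 km.

17 km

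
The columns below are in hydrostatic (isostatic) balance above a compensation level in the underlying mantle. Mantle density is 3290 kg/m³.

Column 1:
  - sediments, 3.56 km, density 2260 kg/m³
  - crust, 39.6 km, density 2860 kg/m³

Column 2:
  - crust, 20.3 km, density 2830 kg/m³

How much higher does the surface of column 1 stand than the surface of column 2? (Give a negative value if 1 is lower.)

For any compensation level in the mantle, the mantle terms cancel and isostasy reduces to e = (Σt_1 − Σt_2) − (Σ(ρt)_1 − Σ(ρt)_2) / ρ_m.
Σt_1 = 43.16 km; Σt_2 = 20.3 km; Σ(ρt)_1 = 121301.6; Σ(ρt)_2 = 57449 (in km·kg/m³).
e = (43.16 − 20.3) − (121301.6 − 57449) / 3290 = 3.45 km.

3.45 km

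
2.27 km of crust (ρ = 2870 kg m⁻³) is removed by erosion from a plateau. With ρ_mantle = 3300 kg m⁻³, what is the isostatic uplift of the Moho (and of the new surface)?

Unloading: uplift u = e ρ_c/ρ_m = 2.27 km × 2870/3300 = 1.97 km.

1.97 km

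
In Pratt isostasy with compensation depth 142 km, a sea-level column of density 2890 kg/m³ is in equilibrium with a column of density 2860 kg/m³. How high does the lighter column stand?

1.49 km

ρ_ref D = ρ (D + h) → h = D (ρ_ref − ρ)/ρ.
h = 142 km × (2890 − 2860)/2860 = 1.49 km.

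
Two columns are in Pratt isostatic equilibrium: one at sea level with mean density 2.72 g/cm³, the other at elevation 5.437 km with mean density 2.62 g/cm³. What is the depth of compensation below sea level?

ρ_ref D = ρ (D + h) → D (ρ_ref − ρ) = ρ h.
D = ρ h/(ρ_ref − ρ) = 2.62 × 5.437 km/(2.72 − 2.62) = 142 km.

142 km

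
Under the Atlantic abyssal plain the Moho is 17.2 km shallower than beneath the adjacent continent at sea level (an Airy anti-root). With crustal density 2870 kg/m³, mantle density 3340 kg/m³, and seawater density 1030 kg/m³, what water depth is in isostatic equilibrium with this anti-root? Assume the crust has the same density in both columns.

4.39 km

Replacing a thickness d of crust by seawater at the top must be balanced by replacing crust with mantle at the base: d (ρ_c − ρ_w) = a (ρ_m − ρ_c).
d = a (ρ_m − ρ_c)/(ρ_c − ρ_w) = 17.2 km × 470/1840 = 4.39 km.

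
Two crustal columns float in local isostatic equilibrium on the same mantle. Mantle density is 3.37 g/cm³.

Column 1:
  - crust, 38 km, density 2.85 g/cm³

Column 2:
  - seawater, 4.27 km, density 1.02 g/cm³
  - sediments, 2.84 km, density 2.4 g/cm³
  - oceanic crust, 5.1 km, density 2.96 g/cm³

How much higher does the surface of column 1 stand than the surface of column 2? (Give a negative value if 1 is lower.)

1.45 km

For any compensation level in the mantle, the mantle terms cancel and isostasy reduces to e = (Σt_1 − Σt_2) − (Σ(ρt)_1 − Σ(ρt)_2) / ρ_m.
Σt_1 = 38 km; Σt_2 = 12.21 km; Σ(ρt)_1 = 108.3; Σ(ρt)_2 = 26.2674 (in km·g/cm³).
e = (38 − 12.21) − (108.3 − 26.2674) / 3.37 = 1.45 km.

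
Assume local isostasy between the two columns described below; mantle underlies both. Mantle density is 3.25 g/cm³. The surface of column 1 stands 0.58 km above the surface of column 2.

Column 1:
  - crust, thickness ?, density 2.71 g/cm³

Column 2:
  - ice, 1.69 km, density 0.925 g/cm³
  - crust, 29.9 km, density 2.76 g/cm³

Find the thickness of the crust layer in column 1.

Take the compensation level at the base of the deeper column (depth z_c below the surface of column 1) and equate Σ ρ_i t_i down to z_c; mantle fills any gap and the z_c terms cancel.
Column 1: x×2.71 + (z_c − 0 − x)×3.25
Column 2: 0.58×0 + 1.69×0.925 + 29.9×2.76 + (z_c − 0.58 − 31.59)×3.25
The z_c×3.25 term appears on both sides and cancels. Collect the known terms of each column as K = Σ(ρt)_known − 3.25 × (depth of known layers): K_1 = 0 − 3.25×0 = 0; K_2 = 84.08725 − 3.25×(0.58 + 31.59) = −20.46525.
Balance: K_1 − x×(3.25 − 2.71) = K_2, so x = (K_1 − K_2)/(3.25 − 2.71) = 20.4652/0.54 = 37.9 km.

37.9 km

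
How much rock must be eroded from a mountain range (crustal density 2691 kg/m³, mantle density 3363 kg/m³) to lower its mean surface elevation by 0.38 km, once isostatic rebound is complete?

Net drop Δ = e − u = e − e ρ_c/ρ_m = e (ρ_m − ρ_c)/ρ_m.
e = Δ ρ_m/(ρ_m − ρ_c) = 0.38 km × 3363/672 = 1.9 km.

1.9 km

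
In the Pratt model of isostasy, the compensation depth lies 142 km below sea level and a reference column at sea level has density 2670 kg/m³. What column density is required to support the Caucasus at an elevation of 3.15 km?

2610 kg/m³

Pratt balance: ρ_ref D = ρ (D + h).
ρ = ρ_ref D/(D + h) = 2670 × 142 km/(142 km + 3.15 km) = 2610 kg/m³.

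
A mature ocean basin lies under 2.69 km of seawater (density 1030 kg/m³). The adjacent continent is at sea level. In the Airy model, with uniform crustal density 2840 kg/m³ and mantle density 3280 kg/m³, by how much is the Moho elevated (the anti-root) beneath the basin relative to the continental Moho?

For local isostatic compensation: replacing crust with seawater at the top is compensated by replacing crust with mantle at the base: d (ρ_c − ρ_w) = a (ρ_m − ρ_c).
a = d (ρ_c − ρ_w)/(ρ_m − ρ_c) = 2.69 km × 1810/440 = 11.1 km.

11.1 km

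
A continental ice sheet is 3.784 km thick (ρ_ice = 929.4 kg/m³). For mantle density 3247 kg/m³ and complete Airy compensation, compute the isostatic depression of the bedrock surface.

Isostatic balance requires: the ice load ρ_ice t is balanced by mantle displaced below, ρ_m s.
s = t ρ_ice / ρ_m = 3.784 km × 929.4/3247 = 1.08 km.

1.08 km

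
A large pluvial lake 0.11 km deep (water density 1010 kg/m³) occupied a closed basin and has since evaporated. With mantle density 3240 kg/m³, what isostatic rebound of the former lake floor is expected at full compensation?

0.0343 km

u = d ρ_w/ρ_m = 0.11 km × 1010/3240 = 0.0343 km.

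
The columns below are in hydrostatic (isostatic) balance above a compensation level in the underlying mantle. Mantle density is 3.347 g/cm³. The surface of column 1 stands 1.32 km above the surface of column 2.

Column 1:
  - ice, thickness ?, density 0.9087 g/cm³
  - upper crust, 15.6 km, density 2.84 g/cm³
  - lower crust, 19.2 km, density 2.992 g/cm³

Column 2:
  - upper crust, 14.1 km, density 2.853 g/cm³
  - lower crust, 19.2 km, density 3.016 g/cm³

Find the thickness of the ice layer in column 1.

1.24 km

Take the compensation level at the base of the deeper column (depth z_c below the surface of column 1) and equate Σ ρ_i t_i down to z_c; mantle fills any gap and the z_c terms cancel.
Column 1: x×0.9087 + 15.6×2.84 + 19.2×2.992 + (z_c − 34.8 − x)×3.347
Column 2: 1.32×0 + 14.1×2.853 + 19.2×3.016 + (z_c − 1.32 − 33.3)×3.347
The z_c×3.347 term appears on both sides and cancels. Collect the known terms of each column as K = Σ(ρt)_known − 3.347 × (depth of known layers): K_1 = 101.7504 − 3.347×34.8 = −14.7252; K_2 = 98.1345 − 3.347×(1.32 + 33.3) = −17.73864.
Balance: K_1 − x×(3.347 − 0.9087) = K_2, so x = (K_1 − K_2)/(3.347 − 0.9087) = 3.01344/2.4383 = 1.24 km.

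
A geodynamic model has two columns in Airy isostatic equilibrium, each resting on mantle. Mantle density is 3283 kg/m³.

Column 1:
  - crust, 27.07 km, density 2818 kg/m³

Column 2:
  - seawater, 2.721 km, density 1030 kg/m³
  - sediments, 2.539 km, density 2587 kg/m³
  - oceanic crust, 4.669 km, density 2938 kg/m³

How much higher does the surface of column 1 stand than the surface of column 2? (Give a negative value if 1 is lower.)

0.938 km

For any compensation level in the mantle, the mantle terms cancel and isostasy reduces to e = (Σt_1 − Σt_2) − (Σ(ρt)_1 − Σ(ρt)_2) / ρ_m.
Σt_1 = 27.07 km; Σt_2 = 9.929 km; Σ(ρt)_1 = 76283.26; Σ(ρt)_2 = 23088.545 (in km·kg/m³).
e = (27.07 − 9.929) − (76283.26 − 23088.545) / 3283 = 0.938 km.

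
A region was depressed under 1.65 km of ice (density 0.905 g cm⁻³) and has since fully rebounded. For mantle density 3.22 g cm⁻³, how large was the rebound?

Removing the load lets mantle flow back in; uplift u satisfies ρ_ice t = ρ_m u.
u = t ρ_ice/ρ_m = 1.65 km × 0.905/3.22 = 0.464 km.

0.464 km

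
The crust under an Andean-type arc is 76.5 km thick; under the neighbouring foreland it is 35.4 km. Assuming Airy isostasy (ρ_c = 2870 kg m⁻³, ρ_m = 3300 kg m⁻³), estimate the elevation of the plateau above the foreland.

Excess crust Δ = 76.5 km − 35.4 km = 41.1 km, split between elevation h and root r with h + r = Δ.
Airy balance ρ_c h = (ρ_m − ρ_c) r gives r = h ρ_c/(ρ_m − ρ_c), so h (1 + ρ_c/(ρ_m − ρ_c)) = Δ, i.e. h = Δ (ρ_m − ρ_c)/ρ_m.
h = 41.1 km × 430/3300 = 5.36 km.

5.36 km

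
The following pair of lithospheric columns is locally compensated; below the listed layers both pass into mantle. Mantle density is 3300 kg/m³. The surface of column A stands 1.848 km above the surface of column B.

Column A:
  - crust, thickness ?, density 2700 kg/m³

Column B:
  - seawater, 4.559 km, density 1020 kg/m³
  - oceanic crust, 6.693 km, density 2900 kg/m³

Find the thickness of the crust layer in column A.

32 km

Take the compensation level at the base of the deeper column (depth z_c below the surface of column A) and equate Σ ρ_i t_i down to z_c; mantle fills any gap and the z_c terms cancel.
Column A: x×2700 + (z_c − 0 − x)×3300
Column B: 1.848×0 + 4.559×1020 + 6.693×2900 + (z_c − 1.848 − 11.252)×3300
The z_c×3300 term appears on both sides and cancels. Collect the known terms of each column as K = Σ(ρt)_known − 3300 × (depth of known layers): K_A = 0 − 3300×0 = 0; K_B = 24059.88 − 3300×(1.848 + 11.252) = −19170.12.
Balance: K_A − x×(3300 − 2700) = K_B, so x = (K_A − K_B)/(3300 − 2700) = 19170.1/600 = 32 km.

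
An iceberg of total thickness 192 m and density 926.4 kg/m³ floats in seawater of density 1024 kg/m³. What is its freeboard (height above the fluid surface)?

Floating equilibrium: submerged depth d = t ρ_obj/ρ_fluid = 192 m × 926.4/1024 = 173.7 m.
Freeboard = t − d = 192 m − 173.7 m = 18.3 m.

18.3 m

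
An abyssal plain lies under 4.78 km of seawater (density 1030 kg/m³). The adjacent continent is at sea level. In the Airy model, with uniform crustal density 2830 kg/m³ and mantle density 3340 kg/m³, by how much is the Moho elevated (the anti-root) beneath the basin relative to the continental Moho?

16.9 km

Equating mass per unit area of the two columns: replacing crust with seawater at the top is compensated by replacing crust with mantle at the base: d (ρ_c − ρ_w) = a (ρ_m − ρ_c).
a = d (ρ_c − ρ_w)/(ρ_m − ρ_c) = 4.78 km × 1800/510 = 16.9 km.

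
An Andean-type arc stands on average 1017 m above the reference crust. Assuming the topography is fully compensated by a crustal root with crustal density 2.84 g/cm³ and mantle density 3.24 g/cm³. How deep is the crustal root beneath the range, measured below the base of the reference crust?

In Airy isostatic equilibrium: the weight of the topography is balanced by the buoyancy of the root, ρ_c h = (ρ_m − ρ_c) r.
r = h · ρ_c / (ρ_m − ρ_c) = 1017 m × 2.84 / (3.24 − 2.84) = 7220 m.

7220 m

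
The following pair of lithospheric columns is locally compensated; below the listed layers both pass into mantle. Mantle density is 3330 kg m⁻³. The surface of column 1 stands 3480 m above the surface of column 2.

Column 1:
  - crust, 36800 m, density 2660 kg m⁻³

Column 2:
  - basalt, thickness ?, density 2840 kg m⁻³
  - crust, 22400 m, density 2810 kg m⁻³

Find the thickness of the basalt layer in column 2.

Take the compensation level at the base of the deeper column (depth z_c below the surface of column 1) and equate Σ ρ_i t_i down to z_c; mantle fills any gap and the z_c terms cancel.
Column 1: 36800×2660 + (z_c − 36800)×3330
Column 2: 3480×0 + x×2840 + 22400×2810 + (z_c − 3480 − 22400 − x)×3330
The z_c×3330 term appears on both sides and cancels. Collect the known terms of each column as K = Σ(ρt)_known − 3330 × (depth of known layers): K_1 = 97888000 − 3330×36800 = −24656000; K_2 = 62944000 − 3330×(3480 + 22400) = −23236400.
Balance: K_1 = K_2 − x×(3330 − 2840), so x = (K_2 − K_1)/(3330 − 2840) = 1419600/490 = 2900 m.

2900 m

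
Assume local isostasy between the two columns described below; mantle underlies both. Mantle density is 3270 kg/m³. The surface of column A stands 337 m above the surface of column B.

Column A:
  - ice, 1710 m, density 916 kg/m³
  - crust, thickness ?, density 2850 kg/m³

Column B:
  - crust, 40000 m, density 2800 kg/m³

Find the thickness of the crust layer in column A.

37800 m

Take the compensation level at the base of the deeper column (depth z_c below the surface of column A) and equate Σ ρ_i t_i down to z_c; mantle fills any gap and the z_c terms cancel.
Column A: 1710×916 + x×2850 + (z_c − 1710 − x)×3270
Column B: 337×0 + 40000×2800 + (z_c − 337 − 40000)×3270
The z_c×3270 term appears on both sides and cancels. Collect the known terms of each column as K = Σ(ρt)_known − 3270 × (depth of known layers): K_A = 1566360 − 3270×1710 = −4025340; K_B = 112000000 − 3270×(337 + 40000) = −19901990.
Balance: K_A − x×(3270 − 2850) = K_B, so x = (K_A − K_B)/(3270 − 2850) = 15876600/420 = 37800 m.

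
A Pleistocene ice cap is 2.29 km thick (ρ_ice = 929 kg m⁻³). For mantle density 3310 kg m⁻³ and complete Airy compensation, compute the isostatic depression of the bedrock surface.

In Airy isostatic equilibrium: the ice load ρ_ice t is balanced by mantle displaced below, ρ_m s.
s = t ρ_ice / ρ_m = 2.29 km × 929/3310 = 0.643 km.

0.643 km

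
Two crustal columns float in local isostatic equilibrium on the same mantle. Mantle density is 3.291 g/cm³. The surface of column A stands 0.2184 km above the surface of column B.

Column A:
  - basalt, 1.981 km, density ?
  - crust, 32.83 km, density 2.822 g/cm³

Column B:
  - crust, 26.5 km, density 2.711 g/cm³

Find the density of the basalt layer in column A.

Take the compensation level at the base of the deeper column (depth z_c below the surface of column A) and equate Σ ρ_i t_i down to z_c; mantle fills any gap and the z_c terms cancel.
Column A: 1.981×ρ + 32.83×2.822 + (z_c − 34.811)×3.291
Column B: 0.2184×0 + 26.5×2.711 + (z_c − 0.2184 − 26.5)×3.291
The z_c×3.291 term appears on both sides and cancels. Collect the known terms of each column as K = Σ(ρt)_known − 3.291 × (depth of known layers): K_A = 92.64626 − 3.291×34.811 = −21.916741; K_B = 71.8415 − 3.291×(0.2184 + 26.5) = −16.0887544.
Balance: K_A + 1.981×ρ = K_B, so ρ = (K_B − K_A)/1.981 = 5.82799/1.981 = 2.94 g/cm³.

2.94 g/cm³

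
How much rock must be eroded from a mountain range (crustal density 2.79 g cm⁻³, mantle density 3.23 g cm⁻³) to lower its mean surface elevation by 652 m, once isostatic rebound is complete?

4790 m

Net drop Δ = e − u = e − e ρ_c/ρ_m = e (ρ_m − ρ_c)/ρ_m.
e = Δ ρ_m/(ρ_m − ρ_c) = 652 m × 3.23/0.44 = 4790 m.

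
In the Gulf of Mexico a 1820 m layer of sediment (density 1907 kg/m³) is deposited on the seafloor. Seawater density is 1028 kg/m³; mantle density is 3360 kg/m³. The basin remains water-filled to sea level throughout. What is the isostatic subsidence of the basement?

Submarine loading: the sediment displaces seawater, and the subsidence is in turn flooded, so s (ρ_m − ρ_w) = t (ρ_sed − ρ_w).
s = 1820 m × (1907 − 1028) / (3360 − 1028) = 686 m.

686 m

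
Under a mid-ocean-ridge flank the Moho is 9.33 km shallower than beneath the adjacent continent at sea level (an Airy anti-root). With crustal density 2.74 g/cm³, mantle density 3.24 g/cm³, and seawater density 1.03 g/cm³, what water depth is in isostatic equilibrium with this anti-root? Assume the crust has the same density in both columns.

2.73 km

Replacing a thickness d of crust by seawater at the top must be balanced by replacing crust with mantle at the base: d (ρ_c − ρ_w) = a (ρ_m − ρ_c).
d = a (ρ_m − ρ_c)/(ρ_c − ρ_w) = 9.33 km × 0.5/1.71 = 2.73 km.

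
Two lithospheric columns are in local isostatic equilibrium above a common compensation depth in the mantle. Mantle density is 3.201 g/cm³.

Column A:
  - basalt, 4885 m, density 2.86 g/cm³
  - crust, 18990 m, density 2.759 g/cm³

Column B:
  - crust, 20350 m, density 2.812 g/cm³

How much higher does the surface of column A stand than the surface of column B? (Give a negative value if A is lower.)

For any compensation level in the mantle, the mantle terms cancel and isostasy reduces to e = (Σt_A − Σt_B) − (Σ(ρt)_A − Σ(ρt)_B) / ρ_m.
Σt_A = 23875 m; Σt_B = 20350 m; Σ(ρt)_A = 66364.51; Σ(ρt)_B = 57224.2 (in m·g/cm³).
e = (23875 − 20350) − (66364.51 − 57224.2) / 3.201 = 670 m.

670 m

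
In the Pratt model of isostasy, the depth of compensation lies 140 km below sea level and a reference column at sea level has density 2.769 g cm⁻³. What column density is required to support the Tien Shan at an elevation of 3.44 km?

2.7 g cm⁻³

Pratt balance: ρ_ref D = ρ (D + h).
ρ = ρ_ref D/(D + h) = 2.769 × 140 km/(140 km + 3.44 km) = 2.7 g cm⁻³.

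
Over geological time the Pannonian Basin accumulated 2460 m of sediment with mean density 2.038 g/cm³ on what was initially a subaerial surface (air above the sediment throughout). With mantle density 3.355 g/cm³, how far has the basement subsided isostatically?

Subaerial load: s = t ρ_sed / ρ_m = 2460 m × 2.038/3.355 = 1490 m.

1490 m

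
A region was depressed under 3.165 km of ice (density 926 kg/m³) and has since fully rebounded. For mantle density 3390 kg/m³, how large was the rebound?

Removing the load lets mantle flow back in; uplift u satisfies ρ_ice t = ρ_m u.
u = t ρ_ice/ρ_m = 3.165 km × 926/3390 = 0.865 km.

0.865 km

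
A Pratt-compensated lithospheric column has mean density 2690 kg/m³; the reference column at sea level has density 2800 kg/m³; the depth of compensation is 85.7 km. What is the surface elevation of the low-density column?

3.5 km

ρ_ref D = ρ (D + h) → h = D (ρ_ref − ρ)/ρ.
h = 85.7 km × (2800 − 2690)/2690 = 3.5 km.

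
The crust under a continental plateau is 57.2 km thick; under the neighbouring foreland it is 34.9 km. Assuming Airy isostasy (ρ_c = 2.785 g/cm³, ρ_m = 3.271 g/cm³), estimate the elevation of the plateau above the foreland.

3.31 km

Excess crust Δ = 57.2 km − 34.9 km = 22.3 km, split between elevation h and root r with h + r = Δ.
Airy balance ρ_c h = (ρ_m − ρ_c) r gives r = h ρ_c/(ρ_m − ρ_c), so h (1 + ρ_c/(ρ_m − ρ_c)) = Δ, i.e. h = Δ (ρ_m − ρ_c)/ρ_m.
h = 22.3 km × 0.486/3.271 = 3.31 km.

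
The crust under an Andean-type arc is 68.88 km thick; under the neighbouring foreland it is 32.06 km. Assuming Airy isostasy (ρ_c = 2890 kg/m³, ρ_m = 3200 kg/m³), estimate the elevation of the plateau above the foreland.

3.57 km

Excess crust Δ = 68.88 km − 32.06 km = 36.82 km, split between elevation h and root r with h + r = Δ.
Airy balance ρ_c h = (ρ_m − ρ_c) r gives r = h ρ_c/(ρ_m − ρ_c), so h (1 + ρ_c/(ρ_m − ρ_c)) = Δ, i.e. h = Δ (ρ_m − ρ_c)/ρ_m.
h = 36.82 km × 310/3200 = 3.57 km.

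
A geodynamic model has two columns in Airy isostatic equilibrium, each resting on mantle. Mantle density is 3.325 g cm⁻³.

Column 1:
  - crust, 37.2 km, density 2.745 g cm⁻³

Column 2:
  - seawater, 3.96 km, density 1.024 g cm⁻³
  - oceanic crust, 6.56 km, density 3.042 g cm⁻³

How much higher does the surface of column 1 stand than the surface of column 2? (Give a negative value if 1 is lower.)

For any compensation level in the mantle, the mantle terms cancel and isostasy reduces to e = (Σt_1 − Σt_2) − (Σ(ρt)_1 − Σ(ρt)_2) / ρ_m.
Σt_1 = 37.2 km; Σt_2 = 10.52 km; Σ(ρt)_1 = 102.114; Σ(ρt)_2 = 24.01056 (in km·g cm⁻³).
e = (37.2 − 10.52) − (102.114 − 24.01056) / 3.325 = 3.19 km.

3.19 km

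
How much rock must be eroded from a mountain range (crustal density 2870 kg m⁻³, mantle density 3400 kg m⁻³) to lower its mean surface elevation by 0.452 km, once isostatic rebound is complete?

2.9 km

Net drop Δ = e − u = e − e ρ_c/ρ_m = e (ρ_m − ρ_c)/ρ_m.
e = Δ ρ_m/(ρ_m − ρ_c) = 0.452 km × 3400/530 = 2.9 km.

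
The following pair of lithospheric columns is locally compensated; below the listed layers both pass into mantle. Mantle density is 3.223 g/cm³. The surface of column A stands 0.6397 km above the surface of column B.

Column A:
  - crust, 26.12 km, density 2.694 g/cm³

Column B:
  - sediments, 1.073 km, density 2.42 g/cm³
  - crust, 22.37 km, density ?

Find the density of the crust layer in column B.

Take the compensation level at the base of the deeper column (depth z_c below the surface of column A) and equate Σ ρ_i t_i down to z_c; mantle fills any gap and the z_c terms cancel.
Column A: 26.12×2.694 + (z_c − 26.12)×3.223
Column B: 0.6397×0 + 1.073×2.42 + 22.37×ρ + (z_c − 0.6397 − 23.443)×3.223
The z_c×3.223 term appears on both sides and cancels. Collect the known terms of each column as K = Σ(ρt)_known − 3.223 × (depth of known layers): K_A = 70.36728 − 3.223×26.12 = −13.81748; K_B = 2.59666 − 3.223×(0.6397 + 23.443) = −75.0218821.
Balance: K_A = K_B + 22.37×ρ, so ρ = (K_A − K_B)/22.37 = 61.2044/22.37 = 2.74 g/cm³.

2.74 g/cm³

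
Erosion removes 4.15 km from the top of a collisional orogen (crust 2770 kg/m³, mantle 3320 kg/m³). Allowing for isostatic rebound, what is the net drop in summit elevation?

0.688 km

Rebound u = e ρ_c/ρ_m = 4.15 km × 2770/3320 = 3.462 km.
Net surface drop = e − u = 4.15 km − 3.462 km = e (ρ_m − ρ_c)/ρ_m = 0.688 km.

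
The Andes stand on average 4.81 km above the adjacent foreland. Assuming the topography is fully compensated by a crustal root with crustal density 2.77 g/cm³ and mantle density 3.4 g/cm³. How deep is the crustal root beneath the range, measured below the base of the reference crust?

Balancing pressure at the compensation depth: the weight of the topography is balanced by the buoyancy of the root, ρ_c h = (ρ_m − ρ_c) r.
r = h · ρ_c / (ρ_m − ρ_c) = 4.81 km × 2.77 / (3.4 − 2.77) = 21.1 km.

21.1 km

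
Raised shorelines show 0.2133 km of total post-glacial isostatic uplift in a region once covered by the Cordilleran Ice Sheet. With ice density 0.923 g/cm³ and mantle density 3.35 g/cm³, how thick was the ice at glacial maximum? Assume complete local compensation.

0.774 km

u = t ρ_ice/ρ_m → t = u ρ_m/ρ_ice = 0.2133 km × 3.35/0.923 = 0.774 km.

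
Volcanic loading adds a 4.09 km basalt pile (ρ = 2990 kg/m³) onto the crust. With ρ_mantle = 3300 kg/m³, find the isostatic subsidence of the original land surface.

3.71 km

Subaerial loading: s = t ρ_load / ρ_m.
s = 4.09 km × 2990/3300 = 3.71 km.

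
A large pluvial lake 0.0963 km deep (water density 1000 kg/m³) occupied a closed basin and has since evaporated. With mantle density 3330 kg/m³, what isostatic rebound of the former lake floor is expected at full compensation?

0.0289 km

u = d ρ_w/ρ_m = 0.0963 km × 1000/3330 = 0.0289 km.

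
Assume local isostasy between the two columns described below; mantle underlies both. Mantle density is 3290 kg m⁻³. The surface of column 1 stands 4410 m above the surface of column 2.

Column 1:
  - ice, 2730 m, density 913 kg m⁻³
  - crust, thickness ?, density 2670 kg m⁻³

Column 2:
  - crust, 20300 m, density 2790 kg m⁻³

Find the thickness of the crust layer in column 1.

29300 m

Take the compensation level at the base of the deeper column (depth z_c below the surface of column 1) and equate Σ ρ_i t_i down to z_c; mantle fills any gap and the z_c terms cancel.
Column 1: 2730×913 + x×2670 + (z_c − 2730 − x)×3290
Column 2: 4410×0 + 20300×2790 + (z_c − 4410 − 20300)×3290
The z_c×3290 term appears on both sides and cancels. Collect the known terms of each column as K = Σ(ρt)_known − 3290 × (depth of known layers): K_1 = 2492490 − 3290×2730 = −6489210; K_2 = 56637000 − 3290×(4410 + 20300) = −24658900.
Balance: K_1 − x×(3290 − 2670) = K_2, so x = (K_1 − K_2)/(3290 − 2670) = 18169700/620 = 29300 m.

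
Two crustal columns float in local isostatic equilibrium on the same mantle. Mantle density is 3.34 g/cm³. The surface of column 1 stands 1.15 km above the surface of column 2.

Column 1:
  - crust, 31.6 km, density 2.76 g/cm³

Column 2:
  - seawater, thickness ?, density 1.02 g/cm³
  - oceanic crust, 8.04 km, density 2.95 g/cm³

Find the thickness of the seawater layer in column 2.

4.89 km

Take the compensation level at the base of the deeper column (depth z_c below the surface of column 1) and equate Σ ρ_i t_i down to z_c; mantle fills any gap and the z_c terms cancel.
Column 1: 31.6×2.76 + (z_c − 31.6)×3.34
Column 2: 1.15×0 + x×1.02 + 8.04×2.95 + (z_c − 1.15 − 8.04 − x)×3.34
The z_c×3.34 term appears on both sides and cancels. Collect the known terms of each column as K = Σ(ρt)_known − 3.34 × (depth of known layers): K_1 = 87.216 − 3.34×31.6 = −18.328; K_2 = 23.718 − 3.34×(1.15 + 8.04) = −6.9766.
Balance: K_1 = K_2 − x×(3.34 − 1.02), so x = (K_2 − K_1)/(3.34 − 1.02) = 11.3514/2.32 = 4.89 km.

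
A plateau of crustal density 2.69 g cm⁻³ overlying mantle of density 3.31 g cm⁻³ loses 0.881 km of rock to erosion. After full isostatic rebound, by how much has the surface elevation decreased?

0.165 km

Rebound u = e ρ_c/ρ_m = 0.881 km × 2.69/3.31 = 0.716 km.
Net surface drop = e − u = 0.881 km − 0.716 km = e (ρ_m − ρ_c)/ρ_m = 0.165 km.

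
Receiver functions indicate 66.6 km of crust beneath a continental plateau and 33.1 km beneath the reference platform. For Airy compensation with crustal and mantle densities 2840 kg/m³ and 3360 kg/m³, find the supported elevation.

5.18 km

Excess crust Δ = 66.6 km − 33.1 km = 33.5 km, split between elevation h and root r with h + r = Δ.
Airy balance ρ_c h = (ρ_m − ρ_c) r gives r = h ρ_c/(ρ_m − ρ_c), so h (1 + ρ_c/(ρ_m − ρ_c)) = Δ, i.e. h = Δ (ρ_m − ρ_c)/ρ_m.
h = 33.5 km × 520/3360 = 5.18 km.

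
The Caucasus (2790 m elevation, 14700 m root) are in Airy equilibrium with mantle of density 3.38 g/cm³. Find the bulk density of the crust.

2.84 g/cm³

ρ_c h = (ρ_m − ρ_c) r → ρ_c (h + r) = ρ_m r → ρ_c = ρ_m r / (h + r).
ρ_c = 3.38 × 14700 m / (2790 m + 14700 m) = 2.84 g/cm³.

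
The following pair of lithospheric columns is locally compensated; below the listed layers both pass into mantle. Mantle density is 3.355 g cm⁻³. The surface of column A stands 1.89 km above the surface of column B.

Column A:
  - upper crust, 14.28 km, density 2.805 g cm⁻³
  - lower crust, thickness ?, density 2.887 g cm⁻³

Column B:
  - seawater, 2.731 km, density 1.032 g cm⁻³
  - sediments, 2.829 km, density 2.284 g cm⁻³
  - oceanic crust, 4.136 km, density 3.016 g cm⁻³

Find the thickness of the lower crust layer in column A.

19.8 km

Take the compensation level at the base of the deeper column (depth z_c below the surface of column A) and equate Σ ρ_i t_i down to z_c; mantle fills any gap and the z_c terms cancel.
Column A: 14.28×2.805 + x×2.887 + (z_c − 14.28 − x)×3.355
Column B: 1.89×0 + 2.731×1.032 + 2.829×2.284 + 4.136×3.016 + (z_c − 1.89 − 9.696)×3.355
The z_c×3.355 term appears on both sides and cancels. Collect the known terms of each column as K = Σ(ρt)_known − 3.355 × (depth of known layers): K_A = 40.0554 − 3.355×14.28 = −7.854; K_B = 21.754004 − 3.355×(1.89 + 9.696) = −17.117026.
Balance: K_A − x×(3.355 − 2.887) = K_B, so x = (K_A − K_B)/(3.355 − 2.887) = 9.26303/0.468 = 19.8 km.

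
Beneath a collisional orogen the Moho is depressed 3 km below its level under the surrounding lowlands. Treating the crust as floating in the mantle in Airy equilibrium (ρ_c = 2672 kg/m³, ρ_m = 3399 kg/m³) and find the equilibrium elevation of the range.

In Airy isostatic equilibrium: ρ_c h = (ρ_m − ρ_c) r.
h = r (ρ_m − ρ_c) / ρ_c = 3 km × (3399 − 2672) / 2672 = 0.816 km.

0.816 km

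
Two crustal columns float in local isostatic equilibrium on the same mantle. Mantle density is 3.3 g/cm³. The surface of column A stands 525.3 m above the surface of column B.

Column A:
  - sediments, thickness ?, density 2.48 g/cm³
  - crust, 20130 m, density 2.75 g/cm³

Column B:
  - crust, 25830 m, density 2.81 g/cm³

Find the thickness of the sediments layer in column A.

4050 m

Take the compensation level at the base of the deeper column (depth z_c below the surface of column A) and equate Σ ρ_i t_i down to z_c; mantle fills any gap and the z_c terms cancel.
Column A: x×2.48 + 20130×2.75 + (z_c − 20130 − x)×3.3
Column B: 525.3×0 + 25830×2.81 + (z_c − 525.3 − 25830)×3.3
The z_c×3.3 term appears on both sides and cancels. Collect the known terms of each column as K = Σ(ρt)_known − 3.3 × (depth of known layers): K_A = 55357.5 − 3.3×20130 = −11071.5; K_B = 72582.3 − 3.3×(525.3 + 25830) = −14390.19.
Balance: K_A − x×(3.3 − 2.48) = K_B, so x = (K_A − K_B)/(3.3 − 2.48) = 3318.69/0.82 = 4050 m.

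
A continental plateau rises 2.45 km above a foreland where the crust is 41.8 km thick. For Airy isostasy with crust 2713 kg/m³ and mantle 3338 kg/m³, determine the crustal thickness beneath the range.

54.9 km

Root depth r = h ρ_c / (ρ_m − ρ_c) = 2.45 km × 2713 / 625 = 10.63 km.
Total thickness = T + h + r = 41.8 km + 2.45 km + 10.63 km = 54.9 km.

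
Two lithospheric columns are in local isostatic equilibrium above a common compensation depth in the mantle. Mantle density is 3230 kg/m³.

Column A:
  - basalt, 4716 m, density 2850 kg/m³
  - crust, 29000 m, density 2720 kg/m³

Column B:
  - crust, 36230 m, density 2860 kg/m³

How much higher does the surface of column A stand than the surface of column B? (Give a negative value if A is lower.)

For any compensation level in the mantle, the mantle terms cancel and isostasy reduces to e = (Σt_A − Σt_B) − (Σ(ρt)_A − Σ(ρt)_B) / ρ_m.
Σt_A = 33716 m; Σt_B = 36230 m; Σ(ρt)_A = 92320600; Σ(ρt)_B = 103617800 (in m·kg/m³).
e = (33716 − 36230) − (92320600 − 103617800) / 3230 = 984 m.

984 m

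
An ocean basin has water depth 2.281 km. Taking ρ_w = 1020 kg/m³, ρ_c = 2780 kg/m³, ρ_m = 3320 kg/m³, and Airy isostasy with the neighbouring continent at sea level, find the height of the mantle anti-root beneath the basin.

7.43 km

By Archimedes' principle applied to the lithosphere: replacing crust with seawater at the top is compensated by replacing crust with mantle at the base: d (ρ_c − ρ_w) = a (ρ_m − ρ_c).
a = d (ρ_c − ρ_w)/(ρ_m − ρ_c) = 2.281 km × 1760/540 = 7.43 km.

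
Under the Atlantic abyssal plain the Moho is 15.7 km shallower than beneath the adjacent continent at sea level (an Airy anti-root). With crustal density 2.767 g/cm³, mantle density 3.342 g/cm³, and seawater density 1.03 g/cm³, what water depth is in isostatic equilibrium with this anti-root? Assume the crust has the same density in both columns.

5.2 km

Replacing a thickness d of crust by seawater at the top must be balanced by replacing crust with mantle at the base: d (ρ_c − ρ_w) = a (ρ_m − ρ_c).
d = a (ρ_m − ρ_c)/(ρ_c − ρ_w) = 15.7 km × 0.575/1.737 = 5.2 km.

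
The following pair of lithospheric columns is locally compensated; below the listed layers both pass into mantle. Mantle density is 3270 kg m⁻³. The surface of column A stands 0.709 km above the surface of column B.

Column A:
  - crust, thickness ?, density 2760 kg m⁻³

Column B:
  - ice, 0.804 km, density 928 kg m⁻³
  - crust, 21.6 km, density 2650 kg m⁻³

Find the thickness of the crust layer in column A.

34.5 km

Take the compensation level at the base of the deeper column (depth z_c below the surface of column A) and equate Σ ρ_i t_i down to z_c; mantle fills any gap and the z_c terms cancel.
Column A: x×2760 + (z_c − 0 − x)×3270
Column B: 0.709×0 + 0.804×928 + 21.6×2650 + (z_c − 0.709 − 22.404)×3270
The z_c×3270 term appears on both sides and cancels. Collect the known terms of each column as K = Σ(ρt)_known − 3270 × (depth of known layers): K_A = 0 − 3270×0 = 0; K_B = 57986.112 − 3270×(0.709 + 22.404) = −17593.398.
Balance: K_A − x×(3270 − 2760) = K_B, so x = (K_A − K_B)/(3270 − 2760) = 17593.4/510 = 34.5 km.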